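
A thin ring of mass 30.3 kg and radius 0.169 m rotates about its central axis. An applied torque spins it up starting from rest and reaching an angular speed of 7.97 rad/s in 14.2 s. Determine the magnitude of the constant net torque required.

τ ≈ 0.486 N·m

I = MR² = (30.3)(0.169)² = 0.8654 kg·m².
α = Δω/Δt = (7.97 − 0)/14.2 = 0.5613 rad/s².
τ = Iα = (0.8654)(0.5613) = 0.4857 N·m.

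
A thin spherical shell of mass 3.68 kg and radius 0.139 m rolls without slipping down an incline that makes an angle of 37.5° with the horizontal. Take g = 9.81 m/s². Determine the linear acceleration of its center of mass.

a ≈ 3.58 m/s²

Translation along the incline: Mg sinθ − f = Ma.
Rotation about the center: fR = Iα with I = (2/3)MR². No-slip gives a = αR, so f = (I/R²)a = (2/3)M a.
Substituting: Mg sinθ = (1 + 0.6667)Ma, so a = g sinθ/(1 + 0.6667) = (9.81) sin 37.5° / 1.667 = 3.583 m/s².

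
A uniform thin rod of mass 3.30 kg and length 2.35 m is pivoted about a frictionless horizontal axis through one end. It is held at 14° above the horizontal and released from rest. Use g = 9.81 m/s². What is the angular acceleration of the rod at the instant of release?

About the pivot, I = (1/3)ML² = (1/3)(3.30)(2.35)² = 6.075 kg·m².
The weight acts at the center, a distance L/2 = 1.175 m from the pivot; τ = Mg(L/2) cos 14° = 36.91 N·m.
α = τ/I = 36.91/6.075 = 6.076 rad/s².
(Equivalently α = (3g/(2L)) cos 14° = 6.076 rad/s².)

α ≈ 6.08 rad/s²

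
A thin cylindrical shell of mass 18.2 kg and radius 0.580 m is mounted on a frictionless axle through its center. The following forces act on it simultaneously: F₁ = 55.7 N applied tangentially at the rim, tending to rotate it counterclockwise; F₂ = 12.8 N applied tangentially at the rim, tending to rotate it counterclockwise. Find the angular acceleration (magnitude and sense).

I = MR² = (18.2)(0.580)² = 6.122 kg·m².
Taking counterclockwise as positive: τ₁ = +(55.7)(0.580) = +32.31 N·m; τ₂ = +(12.8)(0.580) = +7.424 N·m.
Net torque τ = 39.73 N·m.
α = τ/I = 39.73/6.122 = 6.489 rad/s².

α ≈ 6.49 rad/s², counterclockwise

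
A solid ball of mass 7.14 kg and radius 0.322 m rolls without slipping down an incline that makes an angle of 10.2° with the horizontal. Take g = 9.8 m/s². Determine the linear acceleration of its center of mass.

Translation along the incline: Mg sinθ − f = Ma.
Rotation about the center: fR = Iα with I = (2/5)MR². No-slip gives a = αR, so f = (I/R²)a = (2/5)M a.
Substituting: Mg sinθ = (1 + 0.4000)Ma, so a = g sinθ/(1 + 0.4000) = (9.8) sin 10.2° / 1.400 = 1.240 m/s².

a ≈ 1.24 m/s²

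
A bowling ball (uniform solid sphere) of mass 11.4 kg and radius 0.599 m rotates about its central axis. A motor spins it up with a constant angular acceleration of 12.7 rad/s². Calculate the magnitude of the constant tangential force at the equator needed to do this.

I = (2/5)MR² = (2/5)(11.4)(0.599)² = 1.636 kg·m².
The required torque is τ = Iα = (1.636)(12.70) = 20.78 N·m.
A tangential force at the equator gives τ = FR, so F = τ/R = 20.78/0.599 = 34.69 N.

F ≈ 34.7 N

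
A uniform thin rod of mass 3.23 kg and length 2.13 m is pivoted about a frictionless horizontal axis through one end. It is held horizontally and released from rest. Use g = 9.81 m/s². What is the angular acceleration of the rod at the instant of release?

About the pivot, I = (1/3)ML² = (1/3)(3.23)(2.13)² = 4.885 kg·m².
The weight acts at the center, a distance L/2 = 1.065 m from the pivot; τ = Mg(L/2) = 33.75 N·m.
α = τ/I = 33.75/4.885 = 6.908 rad/s².

α ≈ 6.91 rad/s²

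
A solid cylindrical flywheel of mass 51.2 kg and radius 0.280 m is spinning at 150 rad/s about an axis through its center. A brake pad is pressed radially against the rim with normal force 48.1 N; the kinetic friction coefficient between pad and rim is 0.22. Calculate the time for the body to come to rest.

I = ½MR² = (1/2)(51.2)(0.280)² = 2.007 kg·m².
Friction force f = μN = (0.22)(48.1) = 10.58 N at the rim; torque magnitude τ = fR = 2.963 N·m, opposing ω.
|α| = τ/I = 2.963/2.007 = 1.476 rad/s² (deceleration).
0 = ω₀ − |α|t ⇒ t = ω₀/|α| = 150/1.476 = 101.6 s.

t ≈ 102 s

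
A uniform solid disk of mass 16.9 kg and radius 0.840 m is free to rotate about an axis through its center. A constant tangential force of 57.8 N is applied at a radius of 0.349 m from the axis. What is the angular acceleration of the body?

α ≈ 3.38 rad/s²

I = ½MR² = (1/2)(16.9)(0.840)² = 5.962 kg·m².
τ = F·r = (57.8)(0.349) = 20.17 N·m.
From τ = Iα: α = 20.17/5.962 = 3.383 rad/s².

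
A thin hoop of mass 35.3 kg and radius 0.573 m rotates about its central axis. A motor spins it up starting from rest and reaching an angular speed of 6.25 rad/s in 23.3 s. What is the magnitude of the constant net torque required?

τ ≈ 3.11 N·m

I = MR² = (35.3)(0.573)² = 11.59 kg·m².
α = Δω/Δt = (6.25 − 0)/23.3 = 0.2682 rad/s².
τ = Iα = (11.59)(0.2682) = 3.109 N·m.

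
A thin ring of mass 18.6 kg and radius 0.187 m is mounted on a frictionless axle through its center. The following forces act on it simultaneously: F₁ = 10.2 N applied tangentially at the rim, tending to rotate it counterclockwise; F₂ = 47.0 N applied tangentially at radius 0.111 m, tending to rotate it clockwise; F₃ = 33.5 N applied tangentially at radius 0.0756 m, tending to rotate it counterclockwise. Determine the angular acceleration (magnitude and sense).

α ≈ 1.19 rad/s², clockwise

I = MR² = (18.6)(0.187)² = 0.6504 kg·m².
Taking counterclockwise as positive: τ₁ = +(10.2)(0.187) = +1.907 N·m; τ₂ = −(47.0)(0.111) = −5.217 N·m; τ₃ = +(33.5)(0.0756) = +2.533 N·m.
Net torque τ = -0.7770 N·m.
α = τ/I = -0.7770/0.6504 = -1.195 rad/s².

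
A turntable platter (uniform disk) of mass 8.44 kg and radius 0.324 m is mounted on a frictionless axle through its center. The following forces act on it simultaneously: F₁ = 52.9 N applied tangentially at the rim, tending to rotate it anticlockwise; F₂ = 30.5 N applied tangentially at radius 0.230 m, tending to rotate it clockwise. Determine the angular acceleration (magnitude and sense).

α ≈ 22.9 rad/s², anticlockwise

I = ½MR² = (1/2)(8.44)(0.324)² = 0.4430 kg·m².
Taking anticlockwise as positive: τ₁ = +(52.9)(0.324) = +17.14 N·m; τ₂ = −(30.5)(0.230) = −7.015 N·m.
Net torque τ = 10.12 N·m.
α = τ/I = 10.12/0.4430 = 22.85 rad/s².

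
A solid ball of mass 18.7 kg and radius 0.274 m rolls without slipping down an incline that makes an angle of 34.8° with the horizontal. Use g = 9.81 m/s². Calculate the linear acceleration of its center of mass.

Translation along the incline: Mg sinθ − f = Ma.
Rotation about the center: fR = Iα with I = (2/5)MR². No-slip gives a = αR, so f = (I/R²)a = (2/5)M a.
Substituting: Mg sinθ = (1 + 0.4000)Ma, so a = g sinθ/(1 + 0.4000) = (9.81) sin 34.8° / 1.400 = 3.999 m/s².

a ≈ 4.00 m/s²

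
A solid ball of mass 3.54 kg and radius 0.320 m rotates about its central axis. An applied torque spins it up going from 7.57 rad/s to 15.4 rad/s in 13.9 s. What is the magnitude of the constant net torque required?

I = (2/5)MR² = (2/5)(3.54)(0.320)² = 0.1450 kg·m².
α = Δω/Δt = (15.4 − 7.57)/13.9 = 0.5633 rad/s².
τ = Iα = (0.1450)(0.5633) = 0.08168 N·m.

τ ≈ 0.0817 N·m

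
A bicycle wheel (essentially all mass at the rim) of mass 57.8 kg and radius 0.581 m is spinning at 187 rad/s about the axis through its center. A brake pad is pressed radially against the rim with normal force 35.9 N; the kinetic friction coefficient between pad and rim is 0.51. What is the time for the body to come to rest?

t ≈ 343 s

I = MR² = (57.8)(0.581)² = 19.51 kg·m².
Friction force f = μN = (0.51)(35.9) = 18.31 N at the rim; torque magnitude τ = fR = 10.64 N·m, opposing ω.
|α| = τ/I = 10.64/19.51 = 0.5452 rad/s² (deceleration).
0 = ω₀ − |α|t ⇒ t = ω₀/|α| = 187/0.5452 = 343.0 s.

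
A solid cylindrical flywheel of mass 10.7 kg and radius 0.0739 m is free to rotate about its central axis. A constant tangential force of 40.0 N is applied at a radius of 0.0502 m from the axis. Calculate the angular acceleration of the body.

I = ½MR² = (1/2)(10.7)(0.0739)² = 0.02922 kg·m².
τ = F·r = (40.0)(0.0502) = 2.008 N·m.
Newton's second law for rotation, τ = Iα, gives α = τ/I = 2.008/0.02922 = 68.73 rad/s².

α ≈ 68.7 rad/s²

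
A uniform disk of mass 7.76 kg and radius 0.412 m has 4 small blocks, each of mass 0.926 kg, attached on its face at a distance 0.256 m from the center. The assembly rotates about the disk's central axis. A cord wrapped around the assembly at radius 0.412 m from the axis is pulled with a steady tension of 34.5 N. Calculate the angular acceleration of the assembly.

α ≈ 15.8 rad/s²

I_disk = ½MR² = ½(7.76)(0.412)² = 0.6586 kg·m².
I_blocks = 4·m·r² = 4(0.926)(0.256)² = 0.2427 kg·m².
Total I = 0.9014 kg·m².
τ = F r = (34.5)(0.412) = 14.21 N·m.
α = τ/I = 14.21/0.9014 = 15.77 rad/s².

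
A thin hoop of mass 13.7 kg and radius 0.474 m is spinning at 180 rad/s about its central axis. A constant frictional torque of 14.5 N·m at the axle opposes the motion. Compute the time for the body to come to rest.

t ≈ 38.2 s

I = MR² = (13.7)(0.474)² = 3.078 kg·m².
The net torque has magnitude 14.5 N·m, opposing ω.
|α| = τ/I = 14.50/3.078 = 4.711 rad/s² (deceleration).
0 = ω₀ − |α|t ⇒ t = ω₀/|α| = 180/4.711 = 38.21 s.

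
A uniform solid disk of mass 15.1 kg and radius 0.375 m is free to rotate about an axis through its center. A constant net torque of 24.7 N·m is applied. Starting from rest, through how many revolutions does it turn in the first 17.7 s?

I = ½MR² = (1/2)(15.1)(0.375)² = 1.062 kg·m².
α = τ/I = 24.7/1.062 = 23.26 rad/s².
θ = ½αt² = ½(23.26)(17.7)² = 3644 rad.
Revolutions = θ/(2π) = 580.0.

≈ 580 revolutions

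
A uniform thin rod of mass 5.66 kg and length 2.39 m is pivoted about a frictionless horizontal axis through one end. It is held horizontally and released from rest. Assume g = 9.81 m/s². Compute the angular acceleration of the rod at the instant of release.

α ≈ 6.16 rad/s²

About the pivot, I = (1/3)ML² = (1/3)(5.66)(2.39)² = 10.78 kg·m².
The weight acts at the center, a distance L/2 = 1.195 m from the pivot; τ = Mg(L/2) = 66.35 N·m.
α = τ/I = 66.35/10.78 = 6.157 rad/s².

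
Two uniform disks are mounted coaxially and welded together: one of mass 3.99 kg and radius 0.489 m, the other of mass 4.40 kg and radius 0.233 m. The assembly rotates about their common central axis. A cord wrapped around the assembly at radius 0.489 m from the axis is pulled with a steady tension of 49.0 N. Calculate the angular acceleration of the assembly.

α ≈ 40.2 rad/s²

I = ½M₁R₁² + ½M₂R₂² = ½(3.99)(0.489)² + ½(4.40)(0.233)² = 0.5965 kg·m².
τ = F r = (49.0)(0.489) = 23.96 N·m.
α = τ/I = 23.96/0.5965 = 40.17 rad/s².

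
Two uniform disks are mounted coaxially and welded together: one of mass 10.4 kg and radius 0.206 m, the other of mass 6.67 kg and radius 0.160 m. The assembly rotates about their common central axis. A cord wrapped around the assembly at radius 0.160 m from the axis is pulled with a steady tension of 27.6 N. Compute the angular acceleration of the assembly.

I = ½M₁R₁² + ½M₂R₂² = ½(10.4)(0.206)² + ½(6.67)(0.160)² = 0.3060 kg·m².
τ = F r = (27.6)(0.160) = 4.416 N·m.
α = τ/I = 4.416/0.3060 = 14.43 rad/s².

α ≈ 14.4 rad/s²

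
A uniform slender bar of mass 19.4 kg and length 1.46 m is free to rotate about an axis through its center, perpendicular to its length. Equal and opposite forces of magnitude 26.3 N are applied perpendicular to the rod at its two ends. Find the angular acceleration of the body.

α ≈ 11.1 rad/s²

I = (1/12)ML² = (1/12)(19.4)(1.46)² = 3.446 kg·m².
The couple gives τ = F·(L/2) + F·(L/2) = F L = (26.3)(1.46) = 38.40 N·m.
Newton's second law for rotation, τ = Iα, gives α = τ/I = 38.40/3.446 = 11.14 rad/s².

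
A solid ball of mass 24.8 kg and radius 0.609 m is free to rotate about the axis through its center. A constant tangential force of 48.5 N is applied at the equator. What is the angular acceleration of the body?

I = (2/5)MR² = (2/5)(24.8)(0.609)² = 3.679 kg·m².
τ = F R = (48.5)(0.609) = 29.54 N·m.
From τ = Iα: α = 29.54/3.679 = 8.028 rad/s².

α ≈ 8.03 rad/s²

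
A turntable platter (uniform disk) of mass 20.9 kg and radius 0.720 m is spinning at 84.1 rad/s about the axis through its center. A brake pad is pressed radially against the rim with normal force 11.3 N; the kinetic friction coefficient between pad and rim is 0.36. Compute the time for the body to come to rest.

t ≈ 156 s

I = ½MR² = (1/2)(20.9)(0.720)² = 5.417 kg·m².
Friction force f = μN = (0.36)(11.3) = 4.068 N at the rim; torque magnitude τ = fR = 2.929 N·m, opposing ω.
|α| = τ/I = 2.929/5.417 = 0.5407 rad/s² (deceleration).
0 = ω₀ − |α|t ⇒ t = ω₀/|α| = 84.1/0.5407 = 155.5 s.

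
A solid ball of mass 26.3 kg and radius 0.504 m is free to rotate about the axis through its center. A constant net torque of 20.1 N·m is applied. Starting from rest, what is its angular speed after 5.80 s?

ω ≈ 43.6 rad/s

I = (2/5)MR² = (2/5)(26.3)(0.504)² = 2.672 kg·m².
α = τ/I = 20.1/2.672 = 7.522 rad/s².
ω = ω₀ + αt = 0 + (7.522)(5.80) = 43.63 rad/s.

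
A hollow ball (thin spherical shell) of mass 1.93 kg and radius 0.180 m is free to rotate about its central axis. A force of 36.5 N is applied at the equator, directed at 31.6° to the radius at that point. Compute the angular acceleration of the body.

α ≈ 82.6 rad/s²

I = (2/3)MR² = (2/3)(1.93)(0.180)² = 0.04169 kg·m².
Only the tangential component produces torque: τ = F R sinθ = (36.5)(0.180) sin 31.6° = 3.443 N·m.
From τ = Iα: α = 3.443/0.04169 = 82.58 rad/s².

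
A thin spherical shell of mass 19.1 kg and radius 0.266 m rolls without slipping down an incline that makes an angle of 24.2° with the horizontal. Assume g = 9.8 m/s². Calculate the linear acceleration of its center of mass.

a ≈ 2.41 m/s²

Translation along the incline: Mg sinθ − f = Ma.
Rotation about the center: fR = Iα with I = (2/3)MR². No-slip gives a = αR, so f = (I/R²)a = (2/3)M a.
Substituting: Mg sinθ = (1 + 0.6667)Ma, so a = g sinθ/(1 + 0.6667) = (9.8) sin 24.2° / 1.667 = 2.410 m/s².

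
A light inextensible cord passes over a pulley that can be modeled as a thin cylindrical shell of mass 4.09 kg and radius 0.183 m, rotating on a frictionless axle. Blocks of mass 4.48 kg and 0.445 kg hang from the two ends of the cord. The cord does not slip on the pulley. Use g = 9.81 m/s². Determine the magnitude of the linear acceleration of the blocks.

a ≈ 4.39 m/s²

I = MR² = (4.09)(0.183)² = 0.1370 kg·m².
Heavier block: m₁g − T₁ = m₁a. Lighter block: T₂ − m₂g = m₂a.
Pulley: (T₁ − T₂)R = Iα = I(a/R), so T₁ − T₂ = (I/R²)a = 1·M_p a = 4.090·a.
Adding the three: (m₁ − m₂)g = (m₁ + m₂ + 4.090)a, so a = (4.48 − 0.445)(9.81)/(4.48 + 0.445 + 4.090) = 4.391 m/s².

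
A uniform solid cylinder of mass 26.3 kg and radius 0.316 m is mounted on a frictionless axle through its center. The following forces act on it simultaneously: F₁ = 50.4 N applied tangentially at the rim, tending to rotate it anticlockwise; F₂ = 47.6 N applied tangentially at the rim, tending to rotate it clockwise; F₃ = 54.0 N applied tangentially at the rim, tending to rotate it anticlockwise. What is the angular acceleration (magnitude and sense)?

α ≈ 13.7 rad/s², anticlockwise

I = ½MR² = (1/2)(26.3)(0.316)² = 1.313 kg·m².
Taking anticlockwise as positive: τ₁ = +(50.4)(0.316) = +15.93 N·m; τ₂ = −(47.6)(0.316) = −15.04 N·m; τ₃ = +(54.0)(0.316) = +17.06 N·m.
Net torque τ = 17.95 N·m.
α = τ/I = 17.95/1.313 = 13.67 rad/s².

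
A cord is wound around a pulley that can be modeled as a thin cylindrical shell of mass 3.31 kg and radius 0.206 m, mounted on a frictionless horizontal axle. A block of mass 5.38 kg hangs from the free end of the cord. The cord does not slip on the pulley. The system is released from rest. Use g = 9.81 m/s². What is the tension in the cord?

I = MR² = (3.31)(0.206)² = 0.1405 kg·m².
Block: mg − T = ma. Pulley: TR = Iα. No-slip: a = αR, so T = (I/R²)a = 3.310·a.
Then mg = (m + 3.310)a, so a = (5.38)(9.81)/(5.38 + 3.310) = 6.073 m/s².
T = 3.310·a = 20.10 N.

T ≈ 20.1 N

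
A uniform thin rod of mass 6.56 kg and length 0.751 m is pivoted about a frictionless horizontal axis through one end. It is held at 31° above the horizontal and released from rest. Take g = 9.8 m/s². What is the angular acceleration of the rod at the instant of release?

About the pivot, I = (1/3)ML² = (1/3)(6.56)(0.751)² = 1.233 kg·m².
The weight acts at the center, a distance L/2 = 0.3755 m from the pivot; τ = Mg(L/2) cos 31° = 20.69 N·m.
α = τ/I = 20.69/1.233 = 16.78 rad/s².

α ≈ 16.8 rad/s²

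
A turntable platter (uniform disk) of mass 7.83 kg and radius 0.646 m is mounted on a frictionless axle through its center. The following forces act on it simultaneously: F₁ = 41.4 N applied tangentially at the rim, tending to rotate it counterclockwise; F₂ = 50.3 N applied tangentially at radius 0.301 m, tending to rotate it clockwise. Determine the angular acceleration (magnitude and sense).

α ≈ 7.10 rad/s², counterclockwise

I = ½MR² = (1/2)(7.83)(0.646)² = 1.634 kg·m².
Taking counterclockwise as positive: τ₁ = +(41.4)(0.646) = +26.74 N·m; τ₂ = −(50.3)(0.301) = −15.14 N·m.
Net torque τ = 11.60 N·m.
α = τ/I = 11.60/1.634 = 7.103 rad/s².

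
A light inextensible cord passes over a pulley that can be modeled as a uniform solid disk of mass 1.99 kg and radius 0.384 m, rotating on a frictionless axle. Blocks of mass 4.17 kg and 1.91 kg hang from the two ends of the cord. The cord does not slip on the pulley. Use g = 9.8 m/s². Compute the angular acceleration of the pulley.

α ≈ 8.15 rad/s²

I = ½MR² = (1/2)(1.99)(0.384)² = 0.1467 kg·m².
Heavier block: m₁g − T₁ = m₁a. Lighter block: T₂ − m₂g = m₂a.
Pulley: (T₁ − T₂)R = Iα = I(a/R), so T₁ − T₂ = (I/R²)a = (1/2)M_p a = 0.9950·a.
Adding the three: (m₁ − m₂)g = (m₁ + m₂ + 0.9950)a, so a = (4.17 − 1.91)(9.8)/(4.17 + 1.91 + 0.9950) = 3.130 m/s².
α = a/R = 3.130/0.384 = 8.152 rad/s².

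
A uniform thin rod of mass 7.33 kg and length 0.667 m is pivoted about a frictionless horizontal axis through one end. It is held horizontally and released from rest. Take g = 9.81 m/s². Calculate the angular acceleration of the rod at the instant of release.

About the pivot, I = (1/3)ML² = (1/3)(7.33)(0.667)² = 1.087 kg·m².
The weight acts at the center, a distance L/2 = 0.3335 m from the pivot; τ = Mg(L/2) = 23.98 N·m.
α = τ/I = 23.98/1.087 = 22.06 rad/s².

α ≈ 22.1 rad/s²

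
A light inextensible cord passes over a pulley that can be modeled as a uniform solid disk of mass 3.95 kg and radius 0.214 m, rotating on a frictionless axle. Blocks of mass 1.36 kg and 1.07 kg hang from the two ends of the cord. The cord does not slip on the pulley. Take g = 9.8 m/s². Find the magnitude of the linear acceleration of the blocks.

I = ½MR² = (1/2)(3.95)(0.214)² = 0.09045 kg·m².
Heavier block: m₁g − T₁ = m₁a. Lighter block: T₂ − m₂g = m₂a.
Pulley: (T₁ − T₂)R = Iα = I(a/R), so T₁ − T₂ = (I/R²)a = (1/2)M_p a = 1.975·a.
Adding the three: (m₁ − m₂)g = (m₁ + m₂ + 1.975)a, so a = (1.36 − 1.07)(9.8)/(1.36 + 1.07 + 1.975) = 0.6452 m/s².

a ≈ 0.645 m/s²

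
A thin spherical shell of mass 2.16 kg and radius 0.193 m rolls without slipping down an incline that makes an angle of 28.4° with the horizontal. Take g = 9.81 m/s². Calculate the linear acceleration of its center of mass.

Translation along the incline: Mg sinθ − f = Ma.
Rotation about the center: fR = Iα with I = (2/3)MR². No-slip gives a = αR, so f = (I/R²)a = (2/3)M a.
Substituting: Mg sinθ = (1 + 0.6667)Ma, so a = g sinθ/(1 + 0.6667) = (9.81) sin 28.4° / 1.667 = 2.800 m/s².

a ≈ 2.80 m/s²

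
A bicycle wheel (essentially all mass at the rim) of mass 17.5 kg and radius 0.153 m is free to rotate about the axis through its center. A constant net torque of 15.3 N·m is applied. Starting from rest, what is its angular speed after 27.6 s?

ω ≈ 1030 rad/s

I = MR² = (17.5)(0.153)² = 0.4097 kg·m².
α = τ/I = 15.3/0.4097 = 37.35 rad/s².
ω = ω₀ + αt = 0 + (37.35)(27.6) = 1031 rad/s.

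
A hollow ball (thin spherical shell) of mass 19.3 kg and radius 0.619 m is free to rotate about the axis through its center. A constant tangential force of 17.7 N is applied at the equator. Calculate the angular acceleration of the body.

α ≈ 2.22 rad/s²

I = (2/3)MR² = (2/3)(19.3)(0.619)² = 4.930 kg·m².
τ = F R = (17.7)(0.619) = 10.96 N·m.
Newton's second law for rotation, τ = Iα, gives α = τ/I = 10.96/4.930 = 2.222 rad/s².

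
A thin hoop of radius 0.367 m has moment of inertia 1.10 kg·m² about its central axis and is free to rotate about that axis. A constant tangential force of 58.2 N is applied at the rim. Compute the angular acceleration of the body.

τ = F R = (58.2)(0.367) = 21.36 N·m.
From τ = Iα: α = 21.36/1.100 = 19.42 rad/s².

α ≈ 19.4 rad/s²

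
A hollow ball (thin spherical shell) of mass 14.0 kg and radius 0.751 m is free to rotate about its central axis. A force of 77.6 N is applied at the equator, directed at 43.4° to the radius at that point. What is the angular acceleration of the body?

α ≈ 7.61 rad/s²

I = (2/3)MR² = (2/3)(14.0)(0.751)² = 5.264 kg·m².
Only the tangential component produces torque: τ = F R sinθ = (77.6)(0.751) sin 43.4° = 40.04 N·m.
From τ = Iα: α = 40.04/5.264 = 7.607 rad/s².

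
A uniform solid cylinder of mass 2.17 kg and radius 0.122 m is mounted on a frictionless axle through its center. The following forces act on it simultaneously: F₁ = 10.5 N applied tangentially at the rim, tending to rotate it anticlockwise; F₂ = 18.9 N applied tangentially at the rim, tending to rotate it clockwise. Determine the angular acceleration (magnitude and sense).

I = ½MR² = (1/2)(2.17)(0.122)² = 0.01615 kg·m².
Taking anticlockwise as positive: τ₁ = +(10.5)(0.122) = +1.281 N·m; τ₂ = −(18.9)(0.122) = −2.306 N·m.
Net torque τ = -1.025 N·m.
α = τ/I = -1.025/0.01615 = -63.46 rad/s².

α ≈ 63.5 rad/s², clockwise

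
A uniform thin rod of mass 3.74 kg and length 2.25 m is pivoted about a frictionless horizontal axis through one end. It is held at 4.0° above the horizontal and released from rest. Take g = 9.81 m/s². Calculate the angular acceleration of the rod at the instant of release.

About the pivot, I = (1/3)ML² = (1/3)(3.74)(2.25)² = 6.311 kg·m².
The weight acts at the center, a distance L/2 = 1.125 m from the pivot; τ = Mg(L/2) cos 4.0° = 41.18 N·m.
α = τ/I = 41.18/6.311 = 6.524 rad/s².

α ≈ 6.52 rad/s²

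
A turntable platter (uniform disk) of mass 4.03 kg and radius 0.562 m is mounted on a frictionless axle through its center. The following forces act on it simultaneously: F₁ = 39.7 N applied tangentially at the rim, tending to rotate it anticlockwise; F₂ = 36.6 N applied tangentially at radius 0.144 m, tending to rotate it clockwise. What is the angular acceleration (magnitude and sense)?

I = ½MR² = (1/2)(4.03)(0.562)² = 0.6364 kg·m².
Taking anticlockwise as positive: τ₁ = +(39.7)(0.562) = +22.31 N·m; τ₂ = −(36.6)(0.144) = −5.270 N·m.
Net torque τ = 17.04 N·m.
α = τ/I = 17.04/0.6364 = 26.78 rad/s².

α ≈ 26.8 rad/s², anticlockwise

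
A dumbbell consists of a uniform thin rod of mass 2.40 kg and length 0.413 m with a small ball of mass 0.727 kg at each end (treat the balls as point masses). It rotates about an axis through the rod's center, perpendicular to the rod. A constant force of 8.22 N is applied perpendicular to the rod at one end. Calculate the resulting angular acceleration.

α ≈ 17.7 rad/s²

I_rod = (1/12)ML² = (1/12)(2.40)(0.413)² = 0.03411 kg·m².
I_balls = 2·m·(L/2)² = 2(0.727)(0.2065)² = 0.06200 kg·m².
Total I = 0.09612 kg·m².
τ = F·(L/2) = (8.22)(0.206) = 1.697 N·m.
α = τ/I = 1.697/0.09612 = 17.66 rad/s².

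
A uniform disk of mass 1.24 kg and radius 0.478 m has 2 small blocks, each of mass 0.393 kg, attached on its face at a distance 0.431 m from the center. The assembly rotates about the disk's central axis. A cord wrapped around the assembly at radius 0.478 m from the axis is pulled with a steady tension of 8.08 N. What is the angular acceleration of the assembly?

I_disk = ½MR² = ½(1.24)(0.478)² = 0.1417 kg·m².
I_blocks = 2·m·r² = 2(0.393)(0.431)² = 0.1460 kg·m².
Total I = 0.2877 kg·m².
τ = F r = (8.08)(0.478) = 3.862 N·m.
α = τ/I = 3.862/0.2877 = 13.43 rad/s².

α ≈ 13.4 rad/s²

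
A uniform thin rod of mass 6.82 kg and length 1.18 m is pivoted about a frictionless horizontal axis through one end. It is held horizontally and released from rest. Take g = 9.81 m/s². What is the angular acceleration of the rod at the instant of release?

About the pivot, I = (1/3)ML² = (1/3)(6.82)(1.18)² = 3.165 kg·m².
The weight acts at the center, a distance L/2 = 0.5900 m from the pivot; τ = Mg(L/2) = 39.47 N·m.
α = τ/I = 39.47/3.165 = 12.47 rad/s².

α ≈ 12.5 rad/s²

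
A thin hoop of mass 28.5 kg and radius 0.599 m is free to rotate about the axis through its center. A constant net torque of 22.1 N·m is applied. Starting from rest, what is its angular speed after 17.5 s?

ω ≈ 37.8 rad/s

I = MR² = (28.5)(0.599)² = 10.23 kg·m².
α = τ/I = 22.1/10.23 = 2.161 rad/s².
ω = ω₀ + αt = 0 + (2.161)(17.5) = 37.82 rad/s.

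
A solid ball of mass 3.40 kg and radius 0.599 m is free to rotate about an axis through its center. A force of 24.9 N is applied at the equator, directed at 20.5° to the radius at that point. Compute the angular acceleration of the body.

I = (2/5)MR² = (2/5)(3.40)(0.599)² = 0.4880 kg·m².
Only the tangential component produces torque: τ = F R sinθ = (24.9)(0.599) sin 20.5° = 5.223 N·m.
From τ = Iα: α = 5.223/0.4880 = 10.70 rad/s².

α ≈ 10.7 rad/s²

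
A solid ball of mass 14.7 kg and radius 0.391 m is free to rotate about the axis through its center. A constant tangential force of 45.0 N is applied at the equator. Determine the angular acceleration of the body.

α ≈ 19.6 rad/s²

I = (2/5)MR² = (2/5)(14.7)(0.391)² = 0.8989 kg·m².
τ = F R = (45.0)(0.391) = 17.59 N·m.
Newton's second law for rotation, τ = Iα, gives α = τ/I = 17.59/0.8989 = 19.57 rad/s².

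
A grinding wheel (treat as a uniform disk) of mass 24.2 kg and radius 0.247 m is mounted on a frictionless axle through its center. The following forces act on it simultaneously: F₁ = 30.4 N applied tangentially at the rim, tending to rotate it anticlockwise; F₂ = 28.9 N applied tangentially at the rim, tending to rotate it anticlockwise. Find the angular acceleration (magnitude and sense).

α ≈ 19.8 rad/s², anticlockwise

I = ½MR² = (1/2)(24.2)(0.247)² = 0.7382 kg·m².
Taking anticlockwise as positive: τ₁ = +(30.4)(0.247) = +7.509 N·m; τ₂ = +(28.9)(0.247) = +7.138 N·m.
Net torque τ = 14.65 N·m.
α = τ/I = 14.65/0.7382 = 19.84 rad/s².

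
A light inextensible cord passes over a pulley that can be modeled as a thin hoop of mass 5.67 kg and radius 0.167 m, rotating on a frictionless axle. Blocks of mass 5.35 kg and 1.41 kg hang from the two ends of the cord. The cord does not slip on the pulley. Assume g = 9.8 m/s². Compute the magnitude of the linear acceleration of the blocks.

a ≈ 3.11 m/s²

I = MR² = (5.67)(0.167)² = 0.1581 kg·m².
Heavier block: m₁g − T₁ = m₁a. Lighter block: T₂ − m₂g = m₂a.
Pulley: (T₁ − T₂)R = Iα = I(a/R), so T₁ − T₂ = (I/R²)a = 1·M_p a = 5.670·a.
Adding the three: (m₁ − m₂)g = (m₁ + m₂ + 5.670)a, so a = (5.35 − 1.41)(9.8)/(5.35 + 1.41 + 5.670) = 3.106 m/s².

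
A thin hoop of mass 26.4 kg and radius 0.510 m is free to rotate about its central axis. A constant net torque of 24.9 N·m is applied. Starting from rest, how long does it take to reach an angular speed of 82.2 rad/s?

t ≈ 22.7 s

I = MR² = (26.4)(0.510)² = 6.867 kg·m².
α = τ/I = 24.9/6.867 = 3.626 rad/s².
ω = αt ⇒ t = ω/α = 82.2/3.626 = 22.67 s.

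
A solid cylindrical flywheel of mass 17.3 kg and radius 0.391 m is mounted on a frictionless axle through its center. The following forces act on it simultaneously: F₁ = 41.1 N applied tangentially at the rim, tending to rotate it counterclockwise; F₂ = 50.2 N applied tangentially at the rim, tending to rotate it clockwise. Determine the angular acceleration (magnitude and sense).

I = ½MR² = (1/2)(17.3)(0.391)² = 1.322 kg·m².
Taking counterclockwise as positive: τ₁ = +(41.1)(0.391) = +16.07 N·m; τ₂ = −(50.2)(0.391) = −19.63 N·m.
Net torque τ = -3.558 N·m.
α = τ/I = -3.558/1.322 = -2.691 rad/s².

α ≈ 2.69 rad/s², clockwise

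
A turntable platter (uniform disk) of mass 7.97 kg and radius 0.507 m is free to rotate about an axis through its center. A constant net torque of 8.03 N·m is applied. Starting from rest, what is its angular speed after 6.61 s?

I = ½MR² = (1/2)(7.97)(0.507)² = 1.024 kg·m².
α = τ/I = 8.03/1.024 = 7.839 rad/s².
ω = ω₀ + αt = 0 + (7.839)(6.61) = 51.82 rad/s.

ω ≈ 51.8 rad/s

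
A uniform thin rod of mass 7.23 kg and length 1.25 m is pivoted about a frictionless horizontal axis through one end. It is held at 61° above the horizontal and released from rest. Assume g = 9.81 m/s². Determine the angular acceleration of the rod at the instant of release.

About the pivot, I = (1/3)ML² = (1/3)(7.23)(1.25)² = 3.766 kg·m².
The weight acts at the center, a distance L/2 = 0.6250 m from the pivot; τ = Mg(L/2) cos 61° = 21.49 N·m.
α = τ/I = 21.49/3.766 = 5.707 rad/s².
(Equivalently α = (3g/(2L)) cos 61° = 5.707 rad/s².)

α ≈ 5.71 rad/s²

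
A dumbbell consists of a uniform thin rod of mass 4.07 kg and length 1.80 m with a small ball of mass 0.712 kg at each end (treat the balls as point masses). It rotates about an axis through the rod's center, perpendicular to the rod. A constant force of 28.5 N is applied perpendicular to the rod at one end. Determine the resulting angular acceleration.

α ≈ 11.4 rad/s²

I_rod = (1/12)ML² = (1/12)(4.07)(1.80)² = 1.099 kg·m².
I_balls = 2·m·(L/2)² = 2(0.712)(0.9000)² = 1.153 kg·m².
Total I = 2.252 kg·m².
τ = F·(L/2) = (28.5)(0.900) = 25.65 N·m.
α = τ/I = 25.65/2.252 = 11.39 rad/s².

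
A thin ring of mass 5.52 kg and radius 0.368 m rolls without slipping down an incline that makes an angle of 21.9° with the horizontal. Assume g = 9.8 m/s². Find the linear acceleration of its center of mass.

Translation along the incline: Mg sinθ − f = Ma.
Rotation about the center: fR = Iα with I = MR². No-slip gives a = αR, so f = (I/R²)a = M a.
Substituting: Mg sinθ = (1 + 1.000)Ma, so a = g sinθ/(1 + 1.000) = (9.8) sin 21.9° / 2.000 = 1.828 m/s².

a ≈ 1.83 m/s²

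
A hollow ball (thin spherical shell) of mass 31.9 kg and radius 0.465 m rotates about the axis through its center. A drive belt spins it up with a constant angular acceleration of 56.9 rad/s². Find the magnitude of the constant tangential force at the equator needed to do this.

F ≈ 563 N

I = (2/3)MR² = (2/3)(31.9)(0.465)² = 4.598 kg·m².
The required torque is τ = Iα = (4.598)(56.90) = 261.6 N·m.
A tangential force at the equator gives τ = FR, so F = τ/R = 261.6/0.465 = 562.7 N.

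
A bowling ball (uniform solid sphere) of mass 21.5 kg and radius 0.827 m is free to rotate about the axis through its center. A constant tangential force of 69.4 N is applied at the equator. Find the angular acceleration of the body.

α ≈ 9.76 rad/s²

I = (2/5)MR² = (2/5)(21.5)(0.827)² = 5.882 kg·m².
τ = F R = (69.4)(0.827) = 57.39 N·m.
From τ = Iα: α = 57.39/5.882 = 9.758 rad/s².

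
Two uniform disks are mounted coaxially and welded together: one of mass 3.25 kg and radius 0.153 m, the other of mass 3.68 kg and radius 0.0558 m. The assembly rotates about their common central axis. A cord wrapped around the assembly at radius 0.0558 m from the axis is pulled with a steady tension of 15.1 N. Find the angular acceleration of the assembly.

I = ½M₁R₁² + ½M₂R₂² = ½(3.25)(0.153)² + ½(3.68)(0.0558)² = 0.04377 kg·m².
τ = F r = (15.1)(0.0558) = 0.8426 N·m.
α = τ/I = 0.8426/0.04377 = 19.25 rad/s².

α ≈ 19.3 rad/s²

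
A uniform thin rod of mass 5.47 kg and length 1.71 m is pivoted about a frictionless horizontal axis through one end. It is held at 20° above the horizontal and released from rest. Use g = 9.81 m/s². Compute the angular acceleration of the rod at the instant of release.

About the pivot, I = (1/3)ML² = (1/3)(5.47)(1.71)² = 5.332 kg·m².
The weight acts at the center, a distance L/2 = 0.8550 m from the pivot; τ = Mg(L/2) cos 20° = 43.11 N·m.
α = τ/I = 43.11/5.332 = 8.086 rad/s².
(Equivalently α = (3g/(2L)) cos 20° = 8.086 rad/s².)

α ≈ 8.09 rad/s²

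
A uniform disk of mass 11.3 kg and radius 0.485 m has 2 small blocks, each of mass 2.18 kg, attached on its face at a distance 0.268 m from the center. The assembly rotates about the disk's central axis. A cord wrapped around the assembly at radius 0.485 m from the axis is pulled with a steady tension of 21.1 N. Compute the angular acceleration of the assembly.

I_disk = ½MR² = ½(11.3)(0.485)² = 1.329 kg·m².
I_blocks = 2·m·r² = 2(2.18)(0.268)² = 0.3132 kg·m².
Total I = 1.642 kg·m².
τ = F r = (21.1)(0.485) = 10.23 N·m.
α = τ/I = 10.23/1.642 = 6.232 rad/s².

α ≈ 6.23 rad/s²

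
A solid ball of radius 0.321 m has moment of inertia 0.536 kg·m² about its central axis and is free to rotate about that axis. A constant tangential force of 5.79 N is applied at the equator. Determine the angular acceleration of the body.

τ = F R = (5.79)(0.321) = 1.859 N·m.
Newton's second law for rotation, τ = Iα, gives α = τ/I = 1.859/0.5360 = 3.468 rad/s².

α ≈ 3.47 rad/s²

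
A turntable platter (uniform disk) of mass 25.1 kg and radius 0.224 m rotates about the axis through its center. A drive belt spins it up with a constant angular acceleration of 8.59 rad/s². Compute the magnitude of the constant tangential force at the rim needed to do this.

I = ½MR² = (1/2)(25.1)(0.224)² = 0.6297 kg·m².
The required torque is τ = Iα = (0.6297)(8.590) = 5.409 N·m.
A tangential force at the rim gives τ = FR, so F = τ/R = 5.409/0.224 = 24.15 N.

F ≈ 24.1 N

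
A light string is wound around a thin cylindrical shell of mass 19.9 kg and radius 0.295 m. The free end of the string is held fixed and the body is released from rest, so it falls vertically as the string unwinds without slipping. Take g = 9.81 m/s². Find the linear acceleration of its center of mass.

Translation: Mg − T = Ma. Rotation about the center: TR = Iα with I = MR².
With a = αR: T = (I/R²)a = M a, so Mg = (1 + 1.000)Ma.
a = g/(1 + 1.000) = 9.81/2.000 = 4.905 m/s².

a ≈ 4.91 m/s²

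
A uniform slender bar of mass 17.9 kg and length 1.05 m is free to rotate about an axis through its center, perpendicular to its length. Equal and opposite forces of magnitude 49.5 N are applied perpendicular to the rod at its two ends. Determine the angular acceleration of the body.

I = (1/12)ML² = (1/12)(17.9)(1.05)² = 1.645 kg·m².
The couple gives τ = F·(L/2) + F·(L/2) = F L = (49.5)(1.05) = 51.98 N·m.
Newton's second law for rotation, τ = Iα, gives α = τ/I = 51.98/1.645 = 31.60 rad/s².

α ≈ 31.6 rad/s²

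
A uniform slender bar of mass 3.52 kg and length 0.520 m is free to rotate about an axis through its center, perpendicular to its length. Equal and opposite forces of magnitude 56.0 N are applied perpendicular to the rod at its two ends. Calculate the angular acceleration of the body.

α ≈ 367 rad/s²

I = (1/12)ML² = (1/12)(3.52)(0.520)² = 0.07932 kg·m².
The couple gives τ = F·(L/2) + F·(L/2) = F L = (56.0)(0.520) = 29.12 N·m.
From τ = Iα: α = 29.12/0.07932 = 367.1 rad/s².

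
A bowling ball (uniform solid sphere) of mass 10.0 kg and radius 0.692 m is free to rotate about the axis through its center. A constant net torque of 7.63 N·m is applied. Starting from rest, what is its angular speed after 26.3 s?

ω ≈ 105 rad/s

I = (2/5)MR² = (2/5)(10.0)(0.692)² = 1.915 kg·m².
α = τ/I = 7.63/1.915 = 3.983 rad/s².
ω = ω₀ + αt = 0 + (3.983)(26.3) = 104.8 rad/s.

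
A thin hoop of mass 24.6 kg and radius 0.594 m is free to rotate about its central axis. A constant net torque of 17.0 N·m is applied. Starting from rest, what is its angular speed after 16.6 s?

ω ≈ 32.5 rad/s

I = MR² = (24.6)(0.594)² = 8.680 kg·m².
α = τ/I = 17.0/8.680 = 1.959 rad/s².
ω = ω₀ + αt = 0 + (1.959)(16.6) = 32.51 rad/s.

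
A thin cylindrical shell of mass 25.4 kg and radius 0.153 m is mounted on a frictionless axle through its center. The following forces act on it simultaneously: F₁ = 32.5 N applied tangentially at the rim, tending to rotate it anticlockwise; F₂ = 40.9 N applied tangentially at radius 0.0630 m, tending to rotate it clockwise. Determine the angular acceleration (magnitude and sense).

I = MR² = (25.4)(0.153)² = 0.5946 kg·m².
Taking anticlockwise as positive: τ₁ = +(32.5)(0.153) = +4.973 N·m; τ₂ = −(40.9)(0.0630) = −2.577 N·m.
Net torque τ = 2.396 N·m.
α = τ/I = 2.396/0.5946 = 4.029 rad/s².

α ≈ 4.03 rad/s², anticlockwise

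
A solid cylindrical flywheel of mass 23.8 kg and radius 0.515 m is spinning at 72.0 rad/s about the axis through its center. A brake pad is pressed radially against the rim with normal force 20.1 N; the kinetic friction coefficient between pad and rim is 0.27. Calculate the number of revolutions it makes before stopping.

I = ½MR² = (1/2)(23.8)(0.515)² = 3.156 kg·m².
Friction force f = μN = (0.27)(20.1) = 5.427 N at the rim; torque magnitude τ = fR = 2.795 N·m, opposing ω.
|α| = τ/I = 2.795/3.156 = 0.8855 rad/s² (deceleration).
ω² = ω₀² − 2|α|θ with ω = 0 ⇒ θ = ω₀²/(2|α|) = 2927 rad = 465.9 rev.

≈ 466 revolutions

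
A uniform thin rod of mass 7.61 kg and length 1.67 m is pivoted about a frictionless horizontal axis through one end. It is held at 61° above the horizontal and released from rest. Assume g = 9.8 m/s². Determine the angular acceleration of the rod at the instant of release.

α ≈ 4.27 rad/s²

About the pivot, I = (1/3)ML² = (1/3)(7.61)(1.67)² = 7.075 kg·m².
The weight acts at the center, a distance L/2 = 0.8350 m from the pivot; τ = Mg(L/2) cos 61° = 30.19 N·m.
α = τ/I = 30.19/7.075 = 4.267 rad/s².
(Equivalently α = (3g/(2L)) cos 61° = 4.267 rad/s².)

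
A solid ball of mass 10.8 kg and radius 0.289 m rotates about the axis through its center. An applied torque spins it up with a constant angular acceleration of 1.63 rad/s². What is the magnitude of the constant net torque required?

τ ≈ 0.588 N·m

I = (2/5)MR² = (2/5)(10.8)(0.289)² = 0.3608 kg·m².
τ = Iα = (0.3608)(1.630) = 0.5881 N·m.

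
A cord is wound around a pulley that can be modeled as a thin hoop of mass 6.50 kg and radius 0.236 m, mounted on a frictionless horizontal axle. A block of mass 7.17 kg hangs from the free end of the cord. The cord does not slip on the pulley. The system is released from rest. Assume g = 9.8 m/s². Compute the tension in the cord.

I = MR² = (6.50)(0.236)² = 0.3620 kg·m².
Block: mg − T = ma. Pulley: TR = Iα. No-slip: a = αR, so T = (I/R²)a = 6.500·a.
Then mg = (m + 6.500)a, so a = (7.17)(9.8)/(7.17 + 6.500) = 5.140 m/s².
T = 6.500·a = 33.41 N.

T ≈ 33.4 N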